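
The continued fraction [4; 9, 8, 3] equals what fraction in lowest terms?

Using pₖ = aₖpₖ₋₁ + pₖ₋₂ and qₖ = aₖqₖ₋₁ + qₖ₋₂:
  k=0: a=4, p=4, q=1
  k=1: a=9, p=37, q=9
  k=2: a=8, p=300, q=73
  k=3: a=3, p=937, q=228

937/228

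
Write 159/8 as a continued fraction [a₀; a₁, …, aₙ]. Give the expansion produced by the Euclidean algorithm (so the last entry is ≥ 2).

159 = 19×8 + 7
8 = 1×7 + 1
7 = 7×1 + 0  (stop)
So 159/8 = [19; 1, 7].

[19; 1, 7]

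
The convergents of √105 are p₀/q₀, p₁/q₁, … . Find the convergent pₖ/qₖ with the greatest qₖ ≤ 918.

3361/328

√105 = [10; 4, 20, …] (period length 2).
Convergents:
  p_0/q_0 = 10/1
  p_1/q_1 = 41/4
  p_2/q_2 = 830/81
  p_3/q_3 = 3361/328
  p_4/q_4 = 68050/6641
q_3 = 328 ≤ 918 < 6641 = q_4, so the answer is 3361/328.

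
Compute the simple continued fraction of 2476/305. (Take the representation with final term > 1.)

2476 = 8*305 + 36
305 = 8*36 + 17
36 = 2*17 + 2
17 = 8*2 + 1
2 = 2*1 + 0  (stop)
So 2476/305 = [8; 8, 2, 8, 2].

[8; 8, 2, 8, 2]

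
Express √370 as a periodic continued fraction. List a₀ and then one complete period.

[19; 4, 4, 38]

a₀ = ⌊√370⌋ = 19.
With m₀=0, d₀=1 and mₖ₊₁ = dₖaₖ − mₖ, dₖ₊₁ = (n − mₖ₊₁²)/dₖ, aₖ₊₁ = ⌊(a₀+mₖ₊₁)/dₖ₊₁⌋:
  k=1: m=19, d=9, a=4
  k=2: m=17, d=9, a=4
  k=3: m=19, d=1, a=38
d=1 and a=2a₀=38 at k=3, so the next step gives (m, d) = (19, 9) again — its k=1 value — and the period has length 3.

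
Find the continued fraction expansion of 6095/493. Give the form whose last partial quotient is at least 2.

[12; 2, 1, 3, 14, 1, 2]

6095 = 12*493 + 179
493 = 2*179 + 135
179 = 1*135 + 44
135 = 3*44 + 3
44 = 14*3 + 2
3 = 1*2 + 1
2 = 2*1 + 0  (stop)
So 6095/493 = [12; 2, 1, 3, 14, 1, 2].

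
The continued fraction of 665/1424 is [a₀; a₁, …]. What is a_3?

665 = 0·1424 + 665   →  a_0 = 0
1424 = 2·665 + 94   →  a_1 = 2
665 = 7·94 + 7   →  a_2 = 7
94 = 13·7 + 3   →  a_3 = 13

13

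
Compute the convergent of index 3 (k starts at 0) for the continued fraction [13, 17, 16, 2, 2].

7352/563

Using pₖ = aₖpₖ₋₁ + pₖ₋₂, qₖ = aₖqₖ₋₁ + qₖ₋₂ (with p₋₁=1, p₋₂=0, q₋₁=0, q₋₂=1):
  k=0: a=13, p=13, q=1
  k=1: a=17, p=222, q=17
  k=2: a=16, p=3565, q=273
  k=3: a=2, p=7352, q=563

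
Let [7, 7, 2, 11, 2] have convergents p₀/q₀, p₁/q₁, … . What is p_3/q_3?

Using pₖ = aₖpₖ₋₁ + pₖ₋₂, qₖ = aₖqₖ₋₁ + qₖ₋₂ (with p₋₁=1, p₋₂=0, q₋₁=0, q₋₂=1):
  k=0: a=7, p=7, q=1
  k=1: a=7, p=50, q=7
  k=2: a=2, p=107, q=15
  k=3: a=11, p=1227, q=172

1227/172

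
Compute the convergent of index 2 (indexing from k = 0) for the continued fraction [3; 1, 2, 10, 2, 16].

Using pₖ = aₖpₖ₋₁ + pₖ₋₂, qₖ = aₖqₖ₋₁ + qₖ₋₂ (with p₋₁=1, p₋₂=0, q₋₁=0, q₋₂=1):
  k=0: a=3, p=3, q=1
  k=1: a=1, p=4, q=1
  k=2: a=2, p=11, q=3

11/3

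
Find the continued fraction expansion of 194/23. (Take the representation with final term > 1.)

194 = 8*23 + 10
23 = 2*10 + 3
10 = 3*3 + 1
3 = 3*1 + 0  (stop)
So 194/23 = [8; 2, 3, 3].

[8; 2, 3, 3]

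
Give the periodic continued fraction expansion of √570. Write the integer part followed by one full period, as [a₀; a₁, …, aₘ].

[23; 1, 6, 1, 46]

a₀ = ⌊√570⌋ = 23.
With m₀=0, d₀=1 and mₖ₊₁ = dₖaₖ − mₖ, dₖ₊₁ = (n − mₖ₊₁²)/dₖ, aₖ₊₁ = ⌊(a₀+mₖ₊₁)/dₖ₊₁⌋:
  k=1: m=23, d=41, a=1
  k=2: m=18, d=6, a=6
  k=3: m=18, d=41, a=1
  k=4: m=23, d=1, a=46
d=1 and a=2a₀=46 at k=4, so the next step gives (m, d) = (23, 41) again — its k=1 value — and the period has length 4.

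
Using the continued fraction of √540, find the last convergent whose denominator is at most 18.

395/17

√540 = [23; 4, 4, 1, 10, 1, 4, 4, 46, …] (period length 8).
Convergents:
  p_0/q_0 = 23/1
  p_1/q_1 = 93/4
  p_2/q_2 = 395/17
  p_3/q_3 = 488/21
q_2 = 17 ≤ 18 < 21 = q_3, so the answer is 395/17.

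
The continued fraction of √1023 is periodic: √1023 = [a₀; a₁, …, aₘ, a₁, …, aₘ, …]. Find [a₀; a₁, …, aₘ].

[31; 1, 62]

a₀ = ⌊√1023⌋ = 31.
With m₀=0, d₀=1 and mₖ₊₁ = dₖaₖ − mₖ, dₖ₊₁ = (n − mₖ₊₁²)/dₖ, aₖ₊₁ = ⌊(a₀+mₖ₊₁)/dₖ₊₁⌋:
  k=1: m=31, d=62, a=1
  k=2: m=31, d=1, a=62
d=1 and a=2a₀=62 at k=2, so the next step gives (m, d) = (31, 62) again — its k=1 value — and the period has length 2.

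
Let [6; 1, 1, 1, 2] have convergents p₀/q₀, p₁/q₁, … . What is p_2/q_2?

13/2

Using pₖ = aₖpₖ₋₁ + pₖ₋₂, qₖ = aₖqₖ₋₁ + qₖ₋₂ (with p₋₁=1, p₋₂=0, q₋₁=0, q₋₂=1):
  k=0: a=6, p=6, q=1
  k=1: a=1, p=7, q=1
  k=2: a=1, p=13, q=2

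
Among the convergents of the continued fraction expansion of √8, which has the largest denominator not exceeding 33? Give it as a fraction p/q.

√8 = [2; 1, 4, …] (period length 2).
Convergents:
  p_0/q_0 = 2/1
  p_1/q_1 = 3/1
  p_2/q_2 = 14/5
  p_3/q_3 = 17/6
  p_4/q_4 = 82/29
  p_5/q_5 = 99/35
q_4 = 29 ≤ 33 < 35 = q_5, so the answer is 82/29.

82/29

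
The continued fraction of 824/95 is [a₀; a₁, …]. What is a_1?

1

824 = 8·95 + 64   →  a_0 = 8
95 = 1·64 + 31   →  a_1 = 1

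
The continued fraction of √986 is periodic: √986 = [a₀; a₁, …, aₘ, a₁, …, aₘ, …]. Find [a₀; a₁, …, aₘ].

[31; 2, 2, 62]

a₀ = ⌊√986⌋ = 31.
With m₀=0, d₀=1 and mₖ₊₁ = dₖaₖ − mₖ, dₖ₊₁ = (n − mₖ₊₁²)/dₖ, aₖ₊₁ = ⌊(a₀+mₖ₊₁)/dₖ₊₁⌋:
  k=1: m=31, d=25, a=2
  k=2: m=19, d=25, a=2
  k=3: m=31, d=1, a=62
d=1 and a=2a₀=62 at k=3, so the next step gives (m, d) = (31, 25) again — its k=1 value — and the period has length 3.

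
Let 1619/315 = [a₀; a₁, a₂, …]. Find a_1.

7

1619 = 5·315 + 44   →  a_0 = 5
315 = 7·44 + 7   →  a_1 = 7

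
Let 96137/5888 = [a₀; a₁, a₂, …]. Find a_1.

3

96137 = 16·5888 + 1929   →  a_0 = 16
5888 = 3·1929 + 101   →  a_1 = 3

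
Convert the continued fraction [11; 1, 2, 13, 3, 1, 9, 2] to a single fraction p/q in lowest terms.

39029/3343

Using pₖ = aₖpₖ₋₁ + pₖ₋₂ and qₖ = aₖqₖ₋₁ + qₖ₋₂:
  k=0: a=11, p=11, q=1
  k=1: a=1, p=12, q=1
  k=2: a=2, p=35, q=3
  k=3: a=13, p=467, q=40
  k=4: a=3, p=1436, q=123
  k=5: a=1, p=1903, q=163
  k=6: a=9, p=18563, q=1590
  k=7: a=2, p=39029, q=3343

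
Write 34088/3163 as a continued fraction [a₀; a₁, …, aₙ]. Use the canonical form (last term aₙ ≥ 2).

34088 = 10×3163 + 2458
3163 = 1×2458 + 705
2458 = 3×705 + 343
705 = 2×343 + 19
343 = 18×19 + 1
19 = 19×1 + 0  (stop)
So 34088/3163 = [10; 1, 3, 2, 18, 19].

[10; 1, 3, 2, 18, 19]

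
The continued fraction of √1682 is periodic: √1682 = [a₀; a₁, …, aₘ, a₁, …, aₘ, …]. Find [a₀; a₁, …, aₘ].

[41; 82]

a₀ = ⌊√1682⌋ = 41.
With m₀=0, d₀=1 and mₖ₊₁ = dₖaₖ − mₖ, dₖ₊₁ = (n − mₖ₊₁²)/dₖ, aₖ₊₁ = ⌊(a₀+mₖ₊₁)/dₖ₊₁⌋:
  k=1: m=41, d=1, a=82
d=1 and a=2a₀=82 at k=1, so the next step gives (m, d) = (41, 1) again — its k=1 value — and the period has length 1.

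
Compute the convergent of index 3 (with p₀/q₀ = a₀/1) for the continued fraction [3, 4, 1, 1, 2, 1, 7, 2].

29/9

Using pₖ = aₖpₖ₋₁ + pₖ₋₂, qₖ = aₖqₖ₋₁ + qₖ₋₂ (with p₋₁=1, p₋₂=0, q₋₁=0, q₋₂=1):
  k=0: a=3, p=3, q=1
  k=1: a=4, p=13, q=4
  k=2: a=1, p=16, q=5
  k=3: a=1, p=29, q=9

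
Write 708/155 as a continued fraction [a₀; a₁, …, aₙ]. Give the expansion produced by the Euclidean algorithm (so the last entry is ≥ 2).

708 = 4·155 + 88
155 = 1·88 + 67
88 = 1·67 + 21
67 = 3·21 + 4
21 = 5·4 + 1
4 = 4·1 + 0  (stop)
So 708/155 = [4; 1, 1, 3, 5, 4].

[4; 1, 1, 3, 5, 4]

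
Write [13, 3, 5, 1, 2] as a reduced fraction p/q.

Using pₖ = aₖpₖ₋₁ + pₖ₋₂ and qₖ = aₖqₖ₋₁ + qₖ₋₂:
  k=0: a=13, p=13, q=1
  k=1: a=3, p=40, q=3
  k=2: a=5, p=213, q=16
  k=3: a=1, p=253, q=19
  k=4: a=2, p=719, q=54

719/54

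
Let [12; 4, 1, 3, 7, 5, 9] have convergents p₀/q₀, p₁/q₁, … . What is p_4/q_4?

1685/138

Using pₖ = aₖpₖ₋₁ + pₖ₋₂, qₖ = aₖqₖ₋₁ + qₖ₋₂ (with p₋₁=1, p₋₂=0, q₋₁=0, q₋₂=1):
  k=0: a=12, p=12, q=1
  k=1: a=4, p=49, q=4
  k=2: a=1, p=61, q=5
  k=3: a=3, p=232, q=19
  k=4: a=7, p=1685, q=138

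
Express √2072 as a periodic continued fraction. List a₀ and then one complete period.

a₀ = ⌊√2072⌋ = 45.
With m₀=0, d₀=1 and mₖ₊₁ = dₖaₖ − mₖ, dₖ₊₁ = (n − mₖ₊₁²)/dₖ, aₖ₊₁ = ⌊(a₀+mₖ₊₁)/dₖ₊₁⌋:
  k=1: m=45, d=47, a=1
  k=2: m=2, d=44, a=1
  k=3: m=42, d=7, a=12
  k=4: m=42, d=44, a=1
  k=5: m=2, d=47, a=1
  k=6: m=45, d=1, a=90
d=1 and a=2a₀=90 at k=6, so the next step gives (m, d) = (45, 47) again — its k=1 value — and the period has length 6.

[45; 1, 1, 12, 1, 1, 90]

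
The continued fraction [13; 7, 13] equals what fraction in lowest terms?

Using pₖ = aₖpₖ₋₁ + pₖ₋₂ and qₖ = aₖqₖ₋₁ + qₖ₋₂:
  k=0: a=13, p=13, q=1
  k=1: a=7, p=92, q=7
  k=2: a=13, p=1209, q=92

1209/92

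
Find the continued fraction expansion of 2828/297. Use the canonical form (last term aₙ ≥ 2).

2828 = 9×297 + 155
297 = 1×155 + 142
155 = 1×142 + 13
142 = 10×13 + 12
13 = 1×12 + 1
12 = 12×1 + 0  (stop)
So 2828/297 = [9; 1, 1, 10, 1, 12].

[9; 1, 1, 10, 1, 12]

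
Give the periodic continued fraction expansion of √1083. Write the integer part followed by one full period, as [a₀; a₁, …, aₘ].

[32; 1, 9, 1, 64]

a₀ = ⌊√1083⌋ = 32.
With m₀=0, d₀=1 and mₖ₊₁ = dₖaₖ − mₖ, dₖ₊₁ = (n − mₖ₊₁²)/dₖ, aₖ₊₁ = ⌊(a₀+mₖ₊₁)/dₖ₊₁⌋:
  k=1: m=32, d=59, a=1
  k=2: m=27, d=6, a=9
  k=3: m=27, d=59, a=1
  k=4: m=32, d=1, a=64
d=1 and a=2a₀=64 at k=4, so the next step gives (m, d) = (32, 59) again — its k=1 value — and the period has length 4.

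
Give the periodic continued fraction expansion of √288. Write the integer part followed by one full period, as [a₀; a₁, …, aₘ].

a₀ = ⌊√288⌋ = 16.

[16; 1, 32]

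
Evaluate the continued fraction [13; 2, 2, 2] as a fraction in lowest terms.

161/12

Fold from the inside: start with 2/1.
  2 + 1/2 = 5/2
  2 + 2/5 = 12/5
  13 + 5/12 = 161/12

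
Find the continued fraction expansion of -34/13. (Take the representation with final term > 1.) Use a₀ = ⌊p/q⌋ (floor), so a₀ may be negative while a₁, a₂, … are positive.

[-3; 2, 1, 1, 2]

-34 = -3×13 + 5
13 = 2×5 + 3
5 = 1×3 + 2
3 = 1×2 + 1
2 = 2×1 + 0  (stop)
So -34/13 = [-3; 2, 1, 1, 2].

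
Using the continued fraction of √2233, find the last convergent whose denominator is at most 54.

√2233 = [47; 3, 1, 12, 1, 3, 94, …] (period length 6).
Convergents:
  p_0/q_0 = 47/1
  p_1/q_1 = 142/3
  p_2/q_2 = 189/4
  p_3/q_3 = 2410/51
  p_4/q_4 = 2599/55
q_3 = 51 ≤ 54 < 55 = q_4, so the answer is 2410/51.

2410/51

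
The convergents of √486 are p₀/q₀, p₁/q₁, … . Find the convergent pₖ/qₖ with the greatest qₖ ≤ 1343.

√486 = [22; 22, 44, …] (period length 2).
Convergents:
  p_0/q_0 = 22/1
  p_1/q_1 = 485/22
  p_2/q_2 = 21362/969
  p_3/q_3 = 470449/21340
q_2 = 969 ≤ 1343 < 21340 = q_3, so the answer is 21362/969.

21362/969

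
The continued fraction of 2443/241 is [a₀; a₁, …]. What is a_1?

2443 = 10·241 + 33   →  a_0 = 10
241 = 7·33 + 10   →  a_1 = 7

7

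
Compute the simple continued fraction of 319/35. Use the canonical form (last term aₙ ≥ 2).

319 = 9*35 + 4
35 = 8*4 + 3
4 = 1*3 + 1
3 = 3*1 + 0  (stop)
So 319/35 = [9; 8, 1, 3].

[9; 8, 1, 3]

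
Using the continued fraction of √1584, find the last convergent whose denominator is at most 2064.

79201/1990

√1584 = [39; 1, 3, 1, 78, …] (period length 4).
Convergents:
  p_0/q_0 = 39/1
  p_1/q_1 = 40/1
  p_2/q_2 = 159/4
  p_3/q_3 = 199/5
  p_4/q_4 = 15681/394
  p_5/q_5 = 15880/399
  p_6/q_6 = 63321/1591
  p_7/q_7 = 79201/1990
  p_8/q_8 = 6240999/156811
q_7 = 1990 ≤ 2064 < 156811 = q_8, so the answer is 79201/1990.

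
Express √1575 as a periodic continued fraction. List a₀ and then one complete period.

[39; 1, 2, 5, 2, 1, 78]

a₀ = ⌊√1575⌋ = 39.
With m₀=0, d₀=1 and mₖ₊₁ = dₖaₖ − mₖ, dₖ₊₁ = (n − mₖ₊₁²)/dₖ, aₖ₊₁ = ⌊(a₀+mₖ₊₁)/dₖ₊₁⌋:
  k=1: m=39, d=54, a=1
  k=2: m=15, d=25, a=2
  k=3: m=35, d=14, a=5
  k=4: m=35, d=25, a=2
  k=5: m=15, d=54, a=1
  k=6: m=39, d=1, a=78
d=1 and a=2a₀=78 at k=6, so the next step gives (m, d) = (39, 54) again — its k=1 value — and the period has length 6.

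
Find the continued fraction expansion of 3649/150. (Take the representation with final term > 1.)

[24; 3, 16, 3]

3649 = 24·150 + 49
150 = 3·49 + 3
49 = 16·3 + 1
3 = 3·1 + 0  (stop)
So 3649/150 = [24; 3, 16, 3].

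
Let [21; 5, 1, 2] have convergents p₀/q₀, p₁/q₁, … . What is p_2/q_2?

127/6

Using pₖ = aₖpₖ₋₁ + pₖ₋₂, qₖ = aₖqₖ₋₁ + qₖ₋₂ (with p₋₁=1, p₋₂=0, q₋₁=0, q₋₂=1):
  k=0: a=21, p=21, q=1
  k=1: a=5, p=106, q=5
  k=2: a=1, p=127, q=6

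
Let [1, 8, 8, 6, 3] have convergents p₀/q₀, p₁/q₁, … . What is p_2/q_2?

73/65

Using pₖ = aₖpₖ₋₁ + pₖ₋₂, qₖ = aₖqₖ₋₁ + qₖ₋₂ (with p₋₁=1, p₋₂=0, q₋₁=0, q₋₂=1):
  k=0: a=1, p=1, q=1
  k=1: a=8, p=9, q=8
  k=2: a=8, p=73, q=65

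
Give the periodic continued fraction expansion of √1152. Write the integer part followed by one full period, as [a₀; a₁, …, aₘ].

[33; 1, 15, 1, 66]

a₀ = ⌊√1152⌋ = 33.
With m₀=0, d₀=1 and mₖ₊₁ = dₖaₖ − mₖ, dₖ₊₁ = (n − mₖ₊₁²)/dₖ, aₖ₊₁ = ⌊(a₀+mₖ₊₁)/dₖ₊₁⌋:
  k=1: m=33, d=63, a=1
  k=2: m=30, d=4, a=15
  k=3: m=30, d=63, a=1
  k=4: m=33, d=1, a=66
d=1 and a=2a₀=66 at k=4, so the next step gives (m, d) = (33, 63) again — its k=1 value — and the period has length 4.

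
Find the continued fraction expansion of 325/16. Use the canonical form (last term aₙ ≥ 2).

[20; 3, 5]

325 = 20·16 + 5
16 = 3·5 + 1
5 = 5·1 + 0  (stop)
So 325/16 = [20; 3, 5].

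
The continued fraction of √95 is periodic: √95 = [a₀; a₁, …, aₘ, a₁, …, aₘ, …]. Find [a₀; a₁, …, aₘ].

a₀ = ⌊√95⌋ = 9.
With m₀=0, d₀=1 and mₖ₊₁ = dₖaₖ − mₖ, dₖ₊₁ = (n − mₖ₊₁²)/dₖ, aₖ₊₁ = ⌊(a₀+mₖ₊₁)/dₖ₊₁⌋:
  k=1: m=9, d=14, a=1
  k=2: m=5, d=5, a=2
  k=3: m=5, d=14, a=1
  k=4: m=9, d=1, a=18
d=1 and a=2a₀=18 at k=4, so the next step gives (m, d) = (9, 14) again — its k=1 value — and the period has length 4.

[9; 1, 2, 1, 18]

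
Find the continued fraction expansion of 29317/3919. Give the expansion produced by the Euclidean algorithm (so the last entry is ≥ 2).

29317 = 7×3919 + 1884
3919 = 2×1884 + 151
1884 = 12×151 + 72
151 = 2×72 + 7
72 = 10×7 + 2
7 = 3×2 + 1
2 = 2×1 + 0  (stop)
So 29317/3919 = [7; 2, 12, 2, 10, 3, 2].

[7; 2, 12, 2, 10, 3, 2]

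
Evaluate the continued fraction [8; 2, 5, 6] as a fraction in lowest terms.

575/68

Fold from the inside: start with 6/1.
  5 + 1/6 = 31/6
  2 + 6/31 = 68/31
  8 + 31/68 = 575/68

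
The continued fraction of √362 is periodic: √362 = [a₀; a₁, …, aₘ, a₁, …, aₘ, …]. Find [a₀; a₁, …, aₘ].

[19; 38]

a₀ = ⌊√362⌋ = 19.
With m₀=0, d₀=1 and mₖ₊₁ = dₖaₖ − mₖ, dₖ₊₁ = (n − mₖ₊₁²)/dₖ, aₖ₊₁ = ⌊(a₀+mₖ₊₁)/dₖ₊₁⌋:
  k=1: m=19, d=1, a=38
d=1 and a=2a₀=38 at k=1, so the next step gives (m, d) = (19, 1) again — its k=1 value — and the period has length 1.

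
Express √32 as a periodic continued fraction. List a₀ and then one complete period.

[5; 1, 1, 1, 10]

a₀ = ⌊√32⌋ = 5.
With m₀=0, d₀=1 and mₖ₊₁ = dₖaₖ − mₖ, dₖ₊₁ = (n − mₖ₊₁²)/dₖ, aₖ₊₁ = ⌊(a₀+mₖ₊₁)/dₖ₊₁⌋:
  k=1: m=5, d=7, a=1
  k=2: m=2, d=4, a=1
  k=3: m=2, d=7, a=1
  k=4: m=5, d=1, a=10
d=1 and a=2a₀=10 at k=4, so the next step gives (m, d) = (5, 7) again — its k=1 value — and the period has length 4.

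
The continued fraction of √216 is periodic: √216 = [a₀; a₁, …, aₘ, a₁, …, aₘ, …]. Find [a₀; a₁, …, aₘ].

a₀ = ⌊√216⌋ = 14.
With m₀=0, d₀=1 and mₖ₊₁ = dₖaₖ − mₖ, dₖ₊₁ = (n − mₖ₊₁²)/dₖ, aₖ₊₁ = ⌊(a₀+mₖ₊₁)/dₖ₊₁⌋:
  k=1: m=14, d=20, a=1
  k=2: m=6, d=9, a=2
  k=3: m=12, d=8, a=3
  k=4: m=12, d=9, a=2
  k=5: m=6, d=20, a=1
  k=6: m=14, d=1, a=28
d=1 and a=2a₀=28 at k=6, so the next step gives (m, d) = (14, 20) again — its k=1 value — and the period has length 6.

[14; 1, 2, 3, 2, 1, 28]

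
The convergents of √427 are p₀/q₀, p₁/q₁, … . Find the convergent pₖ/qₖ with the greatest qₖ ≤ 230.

2583/125

√427 = [20; 1, 1, 1, 40, …] (period length 4).
Convergents:
  p_0/q_0 = 20/1
  p_1/q_1 = 21/1
  p_2/q_2 = 41/2
  p_3/q_3 = 62/3
  p_4/q_4 = 2521/122
  p_5/q_5 = 2583/125
  p_6/q_6 = 5104/247
q_5 = 125 ≤ 230 < 247 = q_6, so the answer is 2583/125.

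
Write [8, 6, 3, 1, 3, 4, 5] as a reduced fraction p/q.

17127/2099

Fold from the inside: start with 5/1.
  4 + 1/5 = 21/5
  3 + 5/21 = 68/21
  1 + 21/68 = 89/68
  3 + 68/89 = 335/89
  6 + 89/335 = 2099/335
  8 + 335/2099 = 17127/2099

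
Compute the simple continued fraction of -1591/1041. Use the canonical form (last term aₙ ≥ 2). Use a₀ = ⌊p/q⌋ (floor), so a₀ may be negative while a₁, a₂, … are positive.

-1591 = -2*1041 + 491
1041 = 2*491 + 59
491 = 8*59 + 19
59 = 3*19 + 2
19 = 9*2 + 1
2 = 2*1 + 0  (stop)
So -1591/1041 = [-2; 2, 8, 3, 9, 2].

[-2; 2, 8, 3, 9, 2]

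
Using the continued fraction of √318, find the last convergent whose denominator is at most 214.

√318 = [17; 1, 4, 1, 34, …] (period length 4).
Convergents:
  p_0/q_0 = 17/1
  p_1/q_1 = 18/1
  p_2/q_2 = 89/5
  p_3/q_3 = 107/6
  p_4/q_4 = 3727/209
  p_5/q_5 = 3834/215
q_4 = 209 ≤ 214 < 215 = q_5, so the answer is 3727/209.

3727/209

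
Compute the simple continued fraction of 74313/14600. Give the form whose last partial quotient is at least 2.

74313 = 5*14600 + 1313
14600 = 11*1313 + 157
1313 = 8*157 + 57
157 = 2*57 + 43
57 = 1*43 + 14
43 = 3*14 + 1
14 = 14*1 + 0  (stop)
So 74313/14600 = [5; 11, 8, 2, 1, 3, 14].

[5; 11, 8, 2, 1, 3, 14]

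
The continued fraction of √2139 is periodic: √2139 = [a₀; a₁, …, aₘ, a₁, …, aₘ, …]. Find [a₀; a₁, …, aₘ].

a₀ = ⌊√2139⌋ = 46.
With m₀=0, d₀=1 and mₖ₊₁ = dₖaₖ − mₖ, dₖ₊₁ = (n − mₖ₊₁²)/dₖ, aₖ₊₁ = ⌊(a₀+mₖ₊₁)/dₖ₊₁⌋:
  k=1: m=46, d=23, a=4
  k=2: m=46, d=1, a=92
d=1 and a=2a₀=92 at k=2, so the next step gives (m, d) = (46, 23) again — its k=1 value — and the period has length 2.

[46; 4, 92]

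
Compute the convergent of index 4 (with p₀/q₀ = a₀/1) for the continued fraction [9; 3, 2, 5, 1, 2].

418/45

Using pₖ = aₖpₖ₋₁ + pₖ₋₂, qₖ = aₖqₖ₋₁ + qₖ₋₂ (with p₋₁=1, p₋₂=0, q₋₁=0, q₋₂=1):
  k=0: a=9, p=9, q=1
  k=1: a=3, p=28, q=3
  k=2: a=2, p=65, q=7
  k=3: a=5, p=353, q=38
  k=4: a=1, p=418, q=45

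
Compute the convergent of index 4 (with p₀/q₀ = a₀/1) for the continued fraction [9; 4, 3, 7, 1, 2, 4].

Using pₖ = aₖpₖ₋₁ + pₖ₋₂, qₖ = aₖqₖ₋₁ + qₖ₋₂ (with p₋₁=1, p₋₂=0, q₋₁=0, q₋₂=1):
  k=0: a=9, p=9, q=1
  k=1: a=4, p=37, q=4
  k=2: a=3, p=120, q=13
  k=3: a=7, p=877, q=95
  k=4: a=1, p=997, q=108

997/108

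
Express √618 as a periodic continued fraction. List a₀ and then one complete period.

[24; 1, 6, 8, 6, 1, 48]

a₀ = ⌊√618⌋ = 24.
With m₀=0, d₀=1 and mₖ₊₁ = dₖaₖ − mₖ, dₖ₊₁ = (n − mₖ₊₁²)/dₖ, aₖ₊₁ = ⌊(a₀+mₖ₊₁)/dₖ₊₁⌋:
  k=1: m=24, d=42, a=1
  k=2: m=18, d=7, a=6
  k=3: m=24, d=6, a=8
  k=4: m=24, d=7, a=6
  k=5: m=18, d=42, a=1
  k=6: m=24, d=1, a=48
d=1 and a=2a₀=48 at k=6, so the next step gives (m, d) = (24, 42) again — its k=1 value — and the period has length 6.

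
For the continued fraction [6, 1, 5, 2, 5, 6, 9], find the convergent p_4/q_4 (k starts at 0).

Using pₖ = aₖpₖ₋₁ + pₖ₋₂, qₖ = aₖqₖ₋₁ + qₖ₋₂ (with p₋₁=1, p₋₂=0, q₋₁=0, q₋₂=1):
  k=0: a=6, p=6, q=1
  k=1: a=1, p=7, q=1
  k=2: a=5, p=41, q=6
  k=3: a=2, p=89, q=13
  k=4: a=5, p=486, q=71

486/71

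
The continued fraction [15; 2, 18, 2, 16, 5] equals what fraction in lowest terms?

Using pₖ = aₖpₖ₋₁ + pₖ₋₂ and qₖ = aₖqₖ₋₁ + qₖ₋₂:
  k=0: a=15, p=15, q=1
  k=1: a=2, p=31, q=2
  k=2: a=18, p=573, q=37
  k=3: a=2, p=1177, q=76
  k=4: a=16, p=19405, q=1253
  k=5: a=5, p=98202, q=6341

98202/6341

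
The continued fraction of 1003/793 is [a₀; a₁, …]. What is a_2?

1003 = 1·793 + 210   →  a_0 = 1
793 = 3·210 + 163   →  a_1 = 3
210 = 1·163 + 47   →  a_2 = 1

1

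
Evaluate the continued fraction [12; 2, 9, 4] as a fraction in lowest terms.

973/78

Fold from the inside: start with 4/1.
  9 + 1/4 = 37/4
  2 + 4/37 = 78/37
  12 + 37/78 = 973/78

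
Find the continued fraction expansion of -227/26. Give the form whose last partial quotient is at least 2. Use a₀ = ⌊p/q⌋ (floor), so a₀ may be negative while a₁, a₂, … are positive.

-227 = -9×26 + 7
26 = 3×7 + 5
7 = 1×5 + 2
5 = 2×2 + 1
2 = 2×1 + 0  (stop)
So -227/26 = [-9; 3, 1, 2, 2].

[-9; 3, 1, 2, 2]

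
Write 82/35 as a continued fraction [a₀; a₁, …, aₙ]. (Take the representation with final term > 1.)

[2; 2, 1, 11]

82 = 2·35 + 12
35 = 2·12 + 11
12 = 1·11 + 1
11 = 11·1 + 0  (stop)
So 82/35 = [2; 2, 1, 11].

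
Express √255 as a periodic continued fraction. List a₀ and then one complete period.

[15; 1, 30]

a₀ = ⌊√255⌋ = 15.
With m₀=0, d₀=1 and mₖ₊₁ = dₖaₖ − mₖ, dₖ₊₁ = (n − mₖ₊₁²)/dₖ, aₖ₊₁ = ⌊(a₀+mₖ₊₁)/dₖ₊₁⌋:
  k=1: m=15, d=30, a=1
  k=2: m=15, d=1, a=30
d=1 and a=2a₀=30 at k=2, so the next step gives (m, d) = (15, 30) again — its k=1 value — and the period has length 2.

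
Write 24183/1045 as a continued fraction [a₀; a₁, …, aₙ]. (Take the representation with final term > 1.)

24183 = 23×1045 + 148
1045 = 7×148 + 9
148 = 16×9 + 4
9 = 2×4 + 1
4 = 4×1 + 0  (stop)
So 24183/1045 = [23; 7, 16, 2, 4].

[23; 7, 16, 2, 4]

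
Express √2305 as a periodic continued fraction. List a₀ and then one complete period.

a₀ = ⌊√2305⌋ = 48.

[48; 96]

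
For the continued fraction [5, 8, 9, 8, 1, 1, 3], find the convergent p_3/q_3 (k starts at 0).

3033/592

Using pₖ = aₖpₖ₋₁ + pₖ₋₂, qₖ = aₖqₖ₋₁ + qₖ₋₂ (with p₋₁=1, p₋₂=0, q₋₁=0, q₋₂=1):
  k=0: a=5, p=5, q=1
  k=1: a=8, p=41, q=8
  k=2: a=9, p=374, q=73
  k=3: a=8, p=3033, q=592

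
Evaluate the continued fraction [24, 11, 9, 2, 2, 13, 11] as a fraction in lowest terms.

Using pₖ = aₖpₖ₋₁ + pₖ₋₂ and qₖ = aₖqₖ₋₁ + qₖ₋₂:
  k=0: a=24, p=24, q=1
  k=1: a=11, p=265, q=11
  k=2: a=9, p=2409, q=100
  k=3: a=2, p=5083, q=211
  k=4: a=2, p=12575, q=522
  k=5: a=13, p=168558, q=6997
  k=6: a=11, p=1866713, q=77489

1866713/77489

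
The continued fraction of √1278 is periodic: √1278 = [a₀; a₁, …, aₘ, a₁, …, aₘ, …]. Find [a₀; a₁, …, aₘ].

[35; 1, 2, 1, 70]

a₀ = ⌊√1278⌋ = 35.
With m₀=0, d₀=1 and mₖ₊₁ = dₖaₖ − mₖ, dₖ₊₁ = (n − mₖ₊₁²)/dₖ, aₖ₊₁ = ⌊(a₀+mₖ₊₁)/dₖ₊₁⌋:
  k=1: m=35, d=53, a=1
  k=2: m=18, d=18, a=2
  k=3: m=18, d=53, a=1
  k=4: m=35, d=1, a=70
d=1 and a=2a₀=70 at k=4, so the next step gives (m, d) = (35, 53) again — its k=1 value — and the period has length 4.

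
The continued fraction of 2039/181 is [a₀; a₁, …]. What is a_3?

3

2039 = 11·181 + 48   →  a_0 = 11
181 = 3·48 + 37   →  a_1 = 3
48 = 1·37 + 11   →  a_2 = 1
37 = 3·11 + 4   →  a_3 = 3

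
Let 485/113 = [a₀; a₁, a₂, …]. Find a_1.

485 = 4·113 + 33   →  a_0 = 4
113 = 3·33 + 14   →  a_1 = 3

3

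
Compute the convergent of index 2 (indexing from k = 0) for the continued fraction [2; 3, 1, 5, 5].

9/4

Using pₖ = aₖpₖ₋₁ + pₖ₋₂, qₖ = aₖqₖ₋₁ + qₖ₋₂ (with p₋₁=1, p₋₂=0, q₋₁=0, q₋₂=1):
  k=0: a=2, p=2, q=1
  k=1: a=3, p=7, q=3
  k=2: a=1, p=9, q=4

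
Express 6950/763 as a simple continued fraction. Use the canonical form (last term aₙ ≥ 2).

[9; 9, 5, 5, 3]

6950 = 9*763 + 83
763 = 9*83 + 16
83 = 5*16 + 3
16 = 5*3 + 1
3 = 3*1 + 0  (stop)
So 6950/763 = [9; 9, 5, 5, 3].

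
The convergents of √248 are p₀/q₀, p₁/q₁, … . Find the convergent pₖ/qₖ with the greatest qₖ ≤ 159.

2000/127

√248 = [15; 1, 2, 1, 30, …] (period length 4).
Convergents:
  p_0/q_0 = 15/1
  p_1/q_1 = 16/1
  p_2/q_2 = 47/3
  p_3/q_3 = 63/4
  p_4/q_4 = 1937/123
  p_5/q_5 = 2000/127
  p_6/q_6 = 5937/377
q_5 = 127 ≤ 159 < 377 = q_6, so the answer is 2000/127.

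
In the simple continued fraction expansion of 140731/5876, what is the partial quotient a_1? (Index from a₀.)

140731 = 23·5876 + 5583   →  a_0 = 23
5876 = 1·5583 + 293   →  a_1 = 1

1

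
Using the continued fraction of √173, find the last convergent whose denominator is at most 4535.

√173 = [13; 6, 1, 1, 6, 26, …] (period length 5).
Convergents:
  p_0/q_0 = 13/1
  p_1/q_1 = 79/6
  p_2/q_2 = 92/7
  p_3/q_3 = 171/13
  p_4/q_4 = 1118/85
  p_5/q_5 = 29239/2223
  p_6/q_6 = 176552/13423
q_5 = 2223 ≤ 4535 < 13423 = q_6, so the answer is 29239/2223.

29239/2223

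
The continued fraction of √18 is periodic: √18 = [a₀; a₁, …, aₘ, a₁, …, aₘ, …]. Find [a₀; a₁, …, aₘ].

[4; 4, 8]

a₀ = ⌊√18⌋ = 4.
With m₀=0, d₀=1 and mₖ₊₁ = dₖaₖ − mₖ, dₖ₊₁ = (n − mₖ₊₁²)/dₖ, aₖ₊₁ = ⌊(a₀+mₖ₊₁)/dₖ₊₁⌋:
  k=1: m=4, d=2, a=4
  k=2: m=4, d=1, a=8
d=1 and a=2a₀=8 at k=2, so the next step gives (m, d) = (4, 2) again — its k=1 value — and the period has length 2.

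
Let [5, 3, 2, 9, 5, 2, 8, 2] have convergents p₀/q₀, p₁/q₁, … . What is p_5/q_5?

Using pₖ = aₖpₖ₋₁ + pₖ₋₂, qₖ = aₖqₖ₋₁ + qₖ₋₂ (with p₋₁=1, p₋₂=0, q₋₁=0, q₋₂=1):
  k=0: a=5, p=5, q=1
  k=1: a=3, p=16, q=3
  k=2: a=2, p=37, q=7
  k=3: a=9, p=349, q=66
  k=4: a=5, p=1782, q=337
  k=5: a=2, p=3913, q=740

3913/740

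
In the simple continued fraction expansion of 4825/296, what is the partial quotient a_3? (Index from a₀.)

14

4825 = 16·296 + 89   →  a_0 = 16
296 = 3·89 + 29   →  a_1 = 3
89 = 3·29 + 2   →  a_2 = 3
29 = 14·2 + 1   →  a_3 = 14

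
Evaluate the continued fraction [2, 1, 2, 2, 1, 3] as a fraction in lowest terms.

Using pₖ = aₖpₖ₋₁ + pₖ₋₂ and qₖ = aₖqₖ₋₁ + qₖ₋₂:
  k=0: a=2, p=2, q=1
  k=1: a=1, p=3, q=1
  k=2: a=2, p=8, q=3
  k=3: a=2, p=19, q=7
  k=4: a=1, p=27, q=10
  k=5: a=3, p=100, q=37

100/37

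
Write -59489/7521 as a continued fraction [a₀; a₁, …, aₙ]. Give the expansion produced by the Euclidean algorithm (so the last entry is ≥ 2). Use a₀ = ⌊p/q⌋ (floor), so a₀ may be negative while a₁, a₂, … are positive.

[-8; 11, 13, 17, 3]

-59489 = -8×7521 + 679
7521 = 11×679 + 52
679 = 13×52 + 3
52 = 17×3 + 1
3 = 3×1 + 0  (stop)
So -59489/7521 = [-8; 11, 13, 17, 3].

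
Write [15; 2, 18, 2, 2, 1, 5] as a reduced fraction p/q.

Fold from the inside: start with 5/1.
  1 + 1/5 = 6/5
  2 + 5/6 = 17/6
  2 + 6/17 = 40/17
  18 + 17/40 = 737/40
  2 + 40/737 = 1514/737
  15 + 737/1514 = 23447/1514

23447/1514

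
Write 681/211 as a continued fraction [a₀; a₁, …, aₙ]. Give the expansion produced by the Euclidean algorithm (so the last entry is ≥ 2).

681 = 3*211 + 48
211 = 4*48 + 19
48 = 2*19 + 10
19 = 1*10 + 9
10 = 1*9 + 1
9 = 9*1 + 0  (stop)
So 681/211 = [3; 4, 2, 1, 1, 9].

[3; 4, 2, 1, 1, 9]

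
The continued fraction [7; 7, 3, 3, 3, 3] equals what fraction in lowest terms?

5681/796

Fold from the inside: start with 3/1.
  3 + 1/3 = 10/3
  3 + 3/10 = 33/10
  3 + 10/33 = 109/33
  7 + 33/109 = 796/109
  7 + 109/796 = 5681/796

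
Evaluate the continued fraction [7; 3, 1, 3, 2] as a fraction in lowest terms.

Fold from the inside: start with 2/1.
  3 + 1/2 = 7/2
  1 + 2/7 = 9/7
  3 + 7/9 = 34/9
  7 + 9/34 = 247/34

247/34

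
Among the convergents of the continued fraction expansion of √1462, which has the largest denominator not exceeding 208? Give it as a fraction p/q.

√1462 = [38; 4, 4, 4, 76, …] (period length 4).
Convergents:
  p_0/q_0 = 38/1
  p_1/q_1 = 153/4
  p_2/q_2 = 650/17
  p_3/q_3 = 2753/72
  p_4/q_4 = 209878/5489
q_3 = 72 ≤ 208 < 5489 = q_4, so the answer is 2753/72.

2753/72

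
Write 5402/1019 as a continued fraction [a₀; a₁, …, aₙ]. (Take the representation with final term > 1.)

[5; 3, 3, 7, 1, 1, 6]

5402 = 5·1019 + 307
1019 = 3·307 + 98
307 = 3·98 + 13
98 = 7·13 + 7
13 = 1·7 + 6
7 = 1·6 + 1
6 = 6·1 + 0  (stop)
So 5402/1019 = [5; 3, 3, 7, 1, 1, 6].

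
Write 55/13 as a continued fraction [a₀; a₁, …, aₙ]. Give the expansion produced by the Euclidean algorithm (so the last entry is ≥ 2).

[4; 4, 3]

55 = 4*13 + 3
13 = 4*3 + 1
3 = 3*1 + 0  (stop)
So 55/13 = [4; 4, 3].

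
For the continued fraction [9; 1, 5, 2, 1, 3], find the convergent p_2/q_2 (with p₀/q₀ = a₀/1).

Using pₖ = aₖpₖ₋₁ + pₖ₋₂, qₖ = aₖqₖ₋₁ + qₖ₋₂ (with p₋₁=1, p₋₂=0, q₋₁=0, q₋₂=1):
  k=0: a=9, p=9, q=1
  k=1: a=1, p=10, q=1
  k=2: a=5, p=59, q=6

59/6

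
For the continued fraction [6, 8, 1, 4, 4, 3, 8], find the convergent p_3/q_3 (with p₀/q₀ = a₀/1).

Using pₖ = aₖpₖ₋₁ + pₖ₋₂, qₖ = aₖqₖ₋₁ + qₖ₋₂ (with p₋₁=1, p₋₂=0, q₋₁=0, q₋₂=1):
  k=0: a=6, p=6, q=1
  k=1: a=8, p=49, q=8
  k=2: a=1, p=55, q=9
  k=3: a=4, p=269, q=44

269/44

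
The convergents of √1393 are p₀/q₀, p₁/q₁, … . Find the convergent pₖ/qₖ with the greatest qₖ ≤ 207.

3583/96

√1393 = [37; 3, 10, 3, 74, …] (period length 4).
Convergents:
  p_0/q_0 = 37/1
  p_1/q_1 = 112/3
  p_2/q_2 = 1157/31
  p_3/q_3 = 3583/96
  p_4/q_4 = 266299/7135
q_3 = 96 ≤ 207 < 7135 = q_4, so the answer is 3583/96.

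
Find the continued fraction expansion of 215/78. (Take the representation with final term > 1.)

215 = 2×78 + 59
78 = 1×59 + 19
59 = 3×19 + 2
19 = 9×2 + 1
2 = 2×1 + 0  (stop)
So 215/78 = [2; 1, 3, 9, 2].

[2; 1, 3, 9, 2]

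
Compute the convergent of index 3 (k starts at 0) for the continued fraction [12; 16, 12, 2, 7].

4849/402

Using pₖ = aₖpₖ₋₁ + pₖ₋₂, qₖ = aₖqₖ₋₁ + qₖ₋₂ (with p₋₁=1, p₋₂=0, q₋₁=0, q₋₂=1):
  k=0: a=12, p=12, q=1
  k=1: a=16, p=193, q=16
  k=2: a=12, p=2328, q=193
  k=3: a=2, p=4849, q=402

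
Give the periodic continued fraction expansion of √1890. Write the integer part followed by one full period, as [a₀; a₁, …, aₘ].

a₀ = ⌊√1890⌋ = 43.

[43; 2, 9, 6, 9, 2, 86]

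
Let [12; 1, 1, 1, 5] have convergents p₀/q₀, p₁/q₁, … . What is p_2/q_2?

Using pₖ = aₖpₖ₋₁ + pₖ₋₂, qₖ = aₖqₖ₋₁ + qₖ₋₂ (with p₋₁=1, p₋₂=0, q₋₁=0, q₋₂=1):
  k=0: a=12, p=12, q=1
  k=1: a=1, p=13, q=1
  k=2: a=1, p=25, q=2

25/2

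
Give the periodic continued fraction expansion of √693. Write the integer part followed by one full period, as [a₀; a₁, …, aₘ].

a₀ = ⌊√693⌋ = 26.
With m₀=0, d₀=1 and mₖ₊₁ = dₖaₖ − mₖ, dₖ₊₁ = (n − mₖ₊₁²)/dₖ, aₖ₊₁ = ⌊(a₀+mₖ₊₁)/dₖ₊₁⌋:
  k=1: m=26, d=17, a=3
  k=2: m=25, d=4, a=12
  k=3: m=23, d=41, a=1
  k=4: m=18, d=9, a=4
  k=5: m=18, d=41, a=1
  k=6: m=23, d=4, a=12
  k=7: m=25, d=17, a=3
  k=8: m=26, d=1, a=52
d=1 and a=2a₀=52 at k=8, so the next step gives (m, d) = (26, 17) again — its k=1 value — and the period has length 8.

[26; 3, 12, 1, 4, 1, 12, 3, 52]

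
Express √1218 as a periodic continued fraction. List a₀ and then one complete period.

[34; 1, 8, 1, 68]

a₀ = ⌊√1218⌋ = 34.
With m₀=0, d₀=1 and mₖ₊₁ = dₖaₖ − mₖ, dₖ₊₁ = (n − mₖ₊₁²)/dₖ, aₖ₊₁ = ⌊(a₀+mₖ₊₁)/dₖ₊₁⌋:
  k=1: m=34, d=62, a=1
  k=2: m=28, d=7, a=8
  k=3: m=28, d=62, a=1
  k=4: m=34, d=1, a=68
d=1 and a=2a₀=68 at k=4, so the next step gives (m, d) = (34, 62) again — its k=1 value — and the period has length 4.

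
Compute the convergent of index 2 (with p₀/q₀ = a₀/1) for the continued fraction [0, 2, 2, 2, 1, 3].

2/5

Using pₖ = aₖpₖ₋₁ + pₖ₋₂, qₖ = aₖqₖ₋₁ + qₖ₋₂ (with p₋₁=1, p₋₂=0, q₋₁=0, q₋₂=1):
  k=0: a=0, p=0, q=1
  k=1: a=2, p=1, q=2
  k=2: a=2, p=2, q=5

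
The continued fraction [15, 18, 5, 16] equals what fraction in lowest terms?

Using pₖ = aₖpₖ₋₁ + pₖ₋₂ and qₖ = aₖqₖ₋₁ + qₖ₋₂:
  k=0: a=15, p=15, q=1
  k=1: a=18, p=271, q=18
  k=2: a=5, p=1370, q=91
  k=3: a=16, p=22191, q=1474

22191/1474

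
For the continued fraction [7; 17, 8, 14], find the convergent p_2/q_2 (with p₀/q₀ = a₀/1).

967/137

Using pₖ = aₖpₖ₋₁ + pₖ₋₂, qₖ = aₖqₖ₋₁ + qₖ₋₂ (with p₋₁=1, p₋₂=0, q₋₁=0, q₋₂=1):
  k=0: a=7, p=7, q=1
  k=1: a=17, p=120, q=17
  k=2: a=8, p=967, q=137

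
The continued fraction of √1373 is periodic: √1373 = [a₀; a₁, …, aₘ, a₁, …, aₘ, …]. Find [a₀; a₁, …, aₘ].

[37; 18, 1, 1, 18, 74]

a₀ = ⌊√1373⌋ = 37.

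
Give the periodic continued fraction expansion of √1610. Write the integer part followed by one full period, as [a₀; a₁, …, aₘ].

[40; 8, 80]

a₀ = ⌊√1610⌋ = 40.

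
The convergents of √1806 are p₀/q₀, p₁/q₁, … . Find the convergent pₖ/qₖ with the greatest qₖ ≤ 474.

14449/340

√1806 = [42; 2, 84, …] (period length 2).
Convergents:
  p_0/q_0 = 42/1
  p_1/q_1 = 85/2
  p_2/q_2 = 7182/169
  p_3/q_3 = 14449/340
  p_4/q_4 = 1220898/28729
q_3 = 340 ≤ 474 < 28729 = q_4, so the answer is 14449/340.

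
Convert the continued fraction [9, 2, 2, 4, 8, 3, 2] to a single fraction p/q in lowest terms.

12335/1311

Using pₖ = aₖpₖ₋₁ + pₖ₋₂ and qₖ = aₖqₖ₋₁ + qₖ₋₂:
  k=0: a=9, p=9, q=1
  k=1: a=2, p=19, q=2
  k=2: a=2, p=47, q=5
  k=3: a=4, p=207, q=22
  k=4: a=8, p=1703, q=181
  k=5: a=3, p=5316, q=565
  k=6: a=2, p=12335, q=1311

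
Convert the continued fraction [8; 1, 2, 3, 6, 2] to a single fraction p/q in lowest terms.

Using pₖ = aₖpₖ₋₁ + pₖ₋₂ and qₖ = aₖqₖ₋₁ + qₖ₋₂:
  k=0: a=8, p=8, q=1
  k=1: a=1, p=9, q=1
  k=2: a=2, p=26, q=3
  k=3: a=3, p=87, q=10
  k=4: a=6, p=548, q=63
  k=5: a=2, p=1183, q=136

1183/136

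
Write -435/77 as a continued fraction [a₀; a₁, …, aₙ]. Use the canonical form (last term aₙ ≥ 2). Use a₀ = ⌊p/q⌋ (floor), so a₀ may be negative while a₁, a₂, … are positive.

-435 = -6·77 + 27
77 = 2·27 + 23
27 = 1·23 + 4
23 = 5·4 + 3
4 = 1·3 + 1
3 = 3·1 + 0  (stop)
So -435/77 = [-6; 2, 1, 5, 1, 3].

[-6; 2, 1, 5, 1, 3]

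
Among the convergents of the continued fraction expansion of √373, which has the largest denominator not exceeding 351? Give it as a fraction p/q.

√373 = [19; 3, 5, 5, 3, 38, …] (period length 5).
Convergents:
  p_0/q_0 = 19/1
  p_1/q_1 = 58/3
  p_2/q_2 = 309/16
  p_3/q_3 = 1603/83
  p_4/q_4 = 5118/265
  p_5/q_5 = 196087/10153
q_4 = 265 ≤ 351 < 10153 = q_5, so the answer is 5118/265.

5118/265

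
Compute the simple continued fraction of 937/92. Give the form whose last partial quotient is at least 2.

[10; 5, 2, 2, 3]

937 = 10×92 + 17
92 = 5×17 + 7
17 = 2×7 + 3
7 = 2×3 + 1
3 = 3×1 + 0  (stop)
So 937/92 = [10; 5, 2, 2, 3].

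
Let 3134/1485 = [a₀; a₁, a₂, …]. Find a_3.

4

3134 = 2·1485 + 164   →  a_0 = 2
1485 = 9·164 + 9   →  a_1 = 9
164 = 18·9 + 2   →  a_2 = 18
9 = 4·2 + 1   →  a_3 = 4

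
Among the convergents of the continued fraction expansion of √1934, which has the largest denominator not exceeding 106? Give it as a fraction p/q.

1935/44

√1934 = [43; 1, 42, 1, 86, …] (period length 4).
Convergents:
  p_0/q_0 = 43/1
  p_1/q_1 = 44/1
  p_2/q_2 = 1891/43
  p_3/q_3 = 1935/44
  p_4/q_4 = 168301/3827
q_3 = 44 ≤ 106 < 3827 = q_4, so the answer is 1935/44.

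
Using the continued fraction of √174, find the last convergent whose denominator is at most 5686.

38003/2881

√174 = [13; 5, 4, 5, 26, …] (period length 4).
Convergents:
  p_0/q_0 = 13/1
  p_1/q_1 = 66/5
  p_2/q_2 = 277/21
  p_3/q_3 = 1451/110
  p_4/q_4 = 38003/2881
  p_5/q_5 = 191466/14515
q_4 = 2881 ≤ 5686 < 14515 = q_5, so the answer is 38003/2881.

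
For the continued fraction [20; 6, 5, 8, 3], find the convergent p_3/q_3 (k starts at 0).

Using pₖ = aₖpₖ₋₁ + pₖ₋₂, qₖ = aₖqₖ₋₁ + qₖ₋₂ (with p₋₁=1, p₋₂=0, q₋₁=0, q₋₂=1):
  k=0: a=20, p=20, q=1
  k=1: a=6, p=121, q=6
  k=2: a=5, p=625, q=31
  k=3: a=8, p=5121, q=254

5121/254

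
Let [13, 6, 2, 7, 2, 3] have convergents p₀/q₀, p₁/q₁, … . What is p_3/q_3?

1276/97

Using pₖ = aₖpₖ₋₁ + pₖ₋₂, qₖ = aₖqₖ₋₁ + qₖ₋₂ (with p₋₁=1, p₋₂=0, q₋₁=0, q₋₂=1):
  k=0: a=13, p=13, q=1
  k=1: a=6, p=79, q=6
  k=2: a=2, p=171, q=13
  k=3: a=7, p=1276, q=97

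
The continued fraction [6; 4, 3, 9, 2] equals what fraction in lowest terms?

1589/255

Fold from the inside: start with 2/1.
  9 + 1/2 = 19/2
  3 + 2/19 = 59/19
  4 + 19/59 = 255/59
  6 + 59/255 = 1589/255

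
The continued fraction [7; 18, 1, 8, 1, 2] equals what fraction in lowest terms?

Fold from the inside: start with 2/1.
  1 + 1/2 = 3/2
  8 + 2/3 = 26/3
  1 + 3/26 = 29/26
  18 + 26/29 = 548/29
  7 + 29/548 = 3865/548

3865/548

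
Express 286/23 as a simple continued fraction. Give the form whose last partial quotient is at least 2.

286 = 12·23 + 10
23 = 2·10 + 3
10 = 3·3 + 1
3 = 3·1 + 0  (stop)
So 286/23 = [12; 2, 3, 3].

[12; 2, 3, 3]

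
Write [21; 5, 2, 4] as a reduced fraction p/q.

1038/49

Using pₖ = aₖpₖ₋₁ + pₖ₋₂ and qₖ = aₖqₖ₋₁ + qₖ₋₂:
  k=0: a=21, p=21, q=1
  k=1: a=5, p=106, q=5
  k=2: a=2, p=233, q=11
  k=3: a=4, p=1038, q=49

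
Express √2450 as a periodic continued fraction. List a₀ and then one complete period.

[49; 2, 98]

a₀ = ⌊√2450⌋ = 49.
With m₀=0, d₀=1 and mₖ₊₁ = dₖaₖ − mₖ, dₖ₊₁ = (n − mₖ₊₁²)/dₖ, aₖ₊₁ = ⌊(a₀+mₖ₊₁)/dₖ₊₁⌋:
  k=1: m=49, d=49, a=2
  k=2: m=49, d=1, a=98
d=1 and a=2a₀=98 at k=2, so the next step gives (m, d) = (49, 49) again — its k=1 value — and the period has length 2.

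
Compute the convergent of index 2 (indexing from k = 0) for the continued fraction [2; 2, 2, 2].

12/5

Using pₖ = aₖpₖ₋₁ + pₖ₋₂, qₖ = aₖqₖ₋₁ + qₖ₋₂ (with p₋₁=1, p₋₂=0, q₋₁=0, q₋₂=1):
  k=0: a=2, p=2, q=1
  k=1: a=2, p=5, q=2
  k=2: a=2, p=12, q=5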